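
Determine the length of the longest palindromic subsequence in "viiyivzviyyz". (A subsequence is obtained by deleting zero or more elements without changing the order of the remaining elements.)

7

One longest palindromic subsequence is yivzviy (positions 4,5,6,7,8,9,11); it reads the same forward and backward, and the interval DP gives dp[1][12] = 7.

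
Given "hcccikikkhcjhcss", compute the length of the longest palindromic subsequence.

Using dp[i][j] = 2 + dp[i+1][j−1] if the ends match, else max(dp[i+1][j], dp[i][j−1]):
dp[1][16] = 7. A witness is cckkkcc at positions 3,4,6,8,9,11,14.

7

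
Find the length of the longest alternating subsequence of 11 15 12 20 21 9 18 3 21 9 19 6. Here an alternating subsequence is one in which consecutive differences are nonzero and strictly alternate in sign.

Track the best alternating length ending on an up-step vs a down-step at each position: up/down = 1/1, 2/1, 2/3, 4/1, 4/1, 1/5, 6/5, 1/7, 8/1, 8/9, 10/9, 8/11.
The maximum over both is 11; one such subsequence is 11, 15, 12, 20, 9, 18, 3, 21, 9, 19, 6.

11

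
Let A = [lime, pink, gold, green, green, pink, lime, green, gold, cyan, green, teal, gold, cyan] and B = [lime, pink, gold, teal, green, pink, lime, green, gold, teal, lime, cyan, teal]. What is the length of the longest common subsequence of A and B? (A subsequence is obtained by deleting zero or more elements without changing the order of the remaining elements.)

10

Backtracking the LCS table gives one alignment: lime (A1,B1) → pink (A2,B2) → gold (A3,B3) → green (A5,B5) → pink (A6,B6) → lime (A7,B7) → green (A8,B8) → gold (A9,B9) → cyan (A10,B12) → teal (A12,B13).
So the longest common subsequence has length 10.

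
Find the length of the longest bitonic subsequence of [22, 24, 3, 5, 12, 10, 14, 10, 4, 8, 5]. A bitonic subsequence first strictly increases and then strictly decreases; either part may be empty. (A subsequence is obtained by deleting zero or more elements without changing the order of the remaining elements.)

7

One longest bitonic subsequence is 3, 5, 12, 14, 10, 8, 5 (positions 3,4,5,7,8,10,11): it rises to 14 then falls. Length 7 is optimal.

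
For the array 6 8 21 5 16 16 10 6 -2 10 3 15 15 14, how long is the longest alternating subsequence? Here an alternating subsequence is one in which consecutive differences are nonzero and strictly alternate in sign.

9

A longest alternating subsequence is 6, 8, 5, 16, 6, 10, 3, 15, 14 (positions 1,2,4,5,8,10,11,12,14); its 8 consecutive differences strictly alternate in sign, and length 9 is optimal.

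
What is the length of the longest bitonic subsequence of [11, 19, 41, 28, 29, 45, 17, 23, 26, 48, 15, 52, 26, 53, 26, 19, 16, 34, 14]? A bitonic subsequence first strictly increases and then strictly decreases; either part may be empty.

One longest bitonic subsequence is 11, 19, 28, 29, 45, 48, 52, 53, 26, 19, 16, 14 (positions 1,2,4,5,6,10,12,14,15,16,17,19): it rises to 53 then falls. Length 12 is optimal.

12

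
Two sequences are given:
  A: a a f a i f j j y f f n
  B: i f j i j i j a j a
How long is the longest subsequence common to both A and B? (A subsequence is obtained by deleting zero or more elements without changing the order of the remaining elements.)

4

Backtracking the LCS table gives one alignment: f (A3,B2) → i (A5,B6) → j (A7,B7) → j (A8,B9).
So the longest common subsequence has length 4.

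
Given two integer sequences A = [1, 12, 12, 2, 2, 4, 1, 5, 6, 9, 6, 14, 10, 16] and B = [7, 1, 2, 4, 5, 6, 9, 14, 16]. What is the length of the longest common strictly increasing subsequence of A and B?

For each value that appears in both, track the longest common increasing run ending there.
The best achievable length is 8; one witness is 1, 2, 4, 5, 6, 9, 14, 16 (A-positions 1,4,6,8,9,10,12,14, B-positions 2,3,4,5,6,7,8,9).

8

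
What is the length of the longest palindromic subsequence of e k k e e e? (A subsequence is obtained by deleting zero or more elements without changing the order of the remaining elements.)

Using dp[i][j] = 2 + dp[i+1][j−1] if the ends match, else max(dp[i+1][j], dp[i][j−1]):
dp[1][6] = 4. A witness is eeee at positions 1,4,5,6.

4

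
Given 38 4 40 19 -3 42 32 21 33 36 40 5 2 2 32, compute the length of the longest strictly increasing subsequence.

6

Scanning left to right, the best length ending at each element is: 38→1, 4→1, 40→2, 19→2, -3→1, 42→3, 32→3, 21→3, 33→4, 36→5, 40→6, 5→2, 2→2, 2→2, 32→4.
So the longest increasing subsequence has length 6, e.g. 4, 19, 32, 33, 36, 40.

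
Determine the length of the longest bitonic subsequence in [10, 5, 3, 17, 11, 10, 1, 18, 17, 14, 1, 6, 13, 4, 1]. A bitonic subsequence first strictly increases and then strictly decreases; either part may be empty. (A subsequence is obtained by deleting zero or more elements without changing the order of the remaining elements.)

8

One longest bitonic subsequence is 10, 17, 18, 17, 14, 13, 4, 1 (positions 1,4,8,9,10,13,14,15): it rises to 18 then falls. Length 8 is optimal.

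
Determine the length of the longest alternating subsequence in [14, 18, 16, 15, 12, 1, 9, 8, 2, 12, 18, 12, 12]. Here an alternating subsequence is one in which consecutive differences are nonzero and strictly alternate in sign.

A longest alternating subsequence is 14, 18, 1, 9, 8, 18, 12 (positions 1,2,6,7,8,11,12); its 6 consecutive differences strictly alternate in sign, and length 7 is optimal.

7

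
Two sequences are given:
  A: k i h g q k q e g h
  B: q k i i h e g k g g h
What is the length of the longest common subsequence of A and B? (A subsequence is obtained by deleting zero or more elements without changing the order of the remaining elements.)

Backtracking the LCS table gives one alignment: k (A1,B2) → i (A2,B4) → h (A3,B5) → g (A4,B7) → k (A6,B8) → g (A9,B10) → h (A10,B11).
So the longest common subsequence has length 7.

7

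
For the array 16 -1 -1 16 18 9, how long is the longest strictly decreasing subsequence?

Let dp[i] be the longest decreasing subsequence ending at position i. Then dp = [1, 2, 2, 1, 1, 2].
The maximum is 2; one witness is 16, -1 at positions 1,2.

2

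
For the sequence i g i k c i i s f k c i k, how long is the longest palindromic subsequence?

One longest palindromic subsequence is kciick (positions 4,5,6,7,11,13); it reads the same forward and backward, and the interval DP gives dp[1][13] = 6.

6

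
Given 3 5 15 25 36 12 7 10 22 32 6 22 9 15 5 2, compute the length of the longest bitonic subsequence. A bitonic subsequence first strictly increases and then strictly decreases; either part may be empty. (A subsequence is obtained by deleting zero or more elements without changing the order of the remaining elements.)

10

Let inc[i] be the LIS ending at i and dec[i] the longest strictly decreasing subsequence starting at i. inc = [1, 2, 3, 4, 5, 3, 3, 4, 5, 6, 3, 5, 4, 5, 2, 1], dec = [2, 2, 6, 6, 6, 5, 4, 4, 4, 5, 3, 4, 3, 3, 2, 1].
max_i inc[i]+dec[i]−1 = 10, with one witness 3, 5, 15, 25, 36, 32, 22, 15, 5, 2.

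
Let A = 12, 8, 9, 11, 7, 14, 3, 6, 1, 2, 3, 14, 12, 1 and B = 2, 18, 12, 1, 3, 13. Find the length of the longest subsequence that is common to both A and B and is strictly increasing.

2

For each value that appears in both, track the longest common increasing run ending there.
The best achievable length is 2; one witness is 2, 12 (A-positions 10,13, B-positions 1,3).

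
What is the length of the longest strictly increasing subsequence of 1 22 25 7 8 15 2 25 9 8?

Let dp[i] be the longest increasing subsequence ending at position i. Then dp = [1, 2, 3, 2, 3, 4, 2, 5, 4, 3].
The maximum is 5; one witness is 1, 7, 8, 15, 25 at positions 1,4,5,6,8.

5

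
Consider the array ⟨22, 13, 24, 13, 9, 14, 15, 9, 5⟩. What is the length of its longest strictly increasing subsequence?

3

Scanning left to right, the best length ending at each element is: 22→1, 13→1, 24→2, 13→1, 9→1, 14→2, 15→3, 9→1, 5→1.
So the longest increasing subsequence has length 3, e.g. 13, 14, 15.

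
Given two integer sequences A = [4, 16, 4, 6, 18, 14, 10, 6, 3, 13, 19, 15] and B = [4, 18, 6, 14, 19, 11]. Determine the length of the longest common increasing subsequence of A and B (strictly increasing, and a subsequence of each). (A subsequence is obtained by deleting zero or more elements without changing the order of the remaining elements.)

For each value that appears in both, track the longest common increasing run ending there.
The best achievable length is 4; one witness is 4, 6, 14, 19 (A-positions 1,4,6,11, B-positions 1,3,4,5).

4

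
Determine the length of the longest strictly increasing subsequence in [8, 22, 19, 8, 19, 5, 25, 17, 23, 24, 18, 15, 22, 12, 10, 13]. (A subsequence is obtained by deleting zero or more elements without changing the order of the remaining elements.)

4

One longest increasing subsequence is 8, 22, 23, 24 (positions 1,2,9,10), of length 4; no longer one exists.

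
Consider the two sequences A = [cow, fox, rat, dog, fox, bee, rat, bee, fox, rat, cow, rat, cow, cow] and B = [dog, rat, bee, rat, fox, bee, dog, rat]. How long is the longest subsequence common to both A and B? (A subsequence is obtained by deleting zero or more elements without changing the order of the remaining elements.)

5

Backtracking the LCS table gives one alignment: rat (A3,B2) → bee (A6,B3) → rat (A7,B4) → bee (A8,B6) → rat (A12,B8).
So the longest common subsequence has length 5.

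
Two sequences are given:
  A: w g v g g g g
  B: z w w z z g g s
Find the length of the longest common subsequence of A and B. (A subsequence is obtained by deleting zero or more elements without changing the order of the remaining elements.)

Backtracking the LCS table gives one alignment: w (A1,B3) → g (A2,B6) → g (A4,B7).
So the longest common subsequence has length 3.

3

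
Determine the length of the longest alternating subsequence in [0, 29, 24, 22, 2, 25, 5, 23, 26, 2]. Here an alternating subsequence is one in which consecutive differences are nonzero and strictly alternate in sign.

7

Track the best alternating length ending on an up-step vs a down-step at each position: up/down = 1/1, 2/1, 2/3, 2/3, 2/3, 4/3, 4/5, 6/5, 6/3, 2/7.
The maximum over both is 7; one such subsequence is 0, 29, 24, 25, 5, 23, 2.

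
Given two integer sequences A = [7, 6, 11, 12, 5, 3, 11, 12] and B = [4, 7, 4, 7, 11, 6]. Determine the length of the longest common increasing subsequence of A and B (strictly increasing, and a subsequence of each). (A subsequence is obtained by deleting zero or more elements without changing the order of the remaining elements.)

A longest common strictly increasing subsequence is 7, 11 (length 2); it appears in order in both A and B, and no longer such subsequence exists.

2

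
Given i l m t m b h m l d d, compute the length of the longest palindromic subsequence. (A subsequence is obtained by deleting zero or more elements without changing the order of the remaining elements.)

One longest palindromic subsequence is lmhml (positions 2,3,7,8,9); it reads the same forward and backward, and the interval DP gives dp[1][11] = 5.

5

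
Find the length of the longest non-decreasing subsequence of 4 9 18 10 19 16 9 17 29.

Let dp[i] be the longest non-decreasing subsequence ending at position i. Then dp = [1, 2, 3, 3, 4, 4, 3, 5, 6].
The maximum is 6; one witness is 4, 9, 10, 16, 17, 29 at positions 1,2,4,6,8,9.

6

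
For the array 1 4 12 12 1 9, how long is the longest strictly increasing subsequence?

Let dp[i] be the longest increasing subsequence ending at position i. Then dp = [1, 2, 3, 3, 1, 3].
The maximum is 3; one witness is 1, 4, 12 at positions 1,2,3.

3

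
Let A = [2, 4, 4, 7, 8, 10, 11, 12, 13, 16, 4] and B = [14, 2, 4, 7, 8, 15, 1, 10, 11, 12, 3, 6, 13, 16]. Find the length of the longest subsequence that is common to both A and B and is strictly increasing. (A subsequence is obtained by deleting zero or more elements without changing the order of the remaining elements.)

A longest common strictly increasing subsequence is 2, 4, 7, 8, 10, 11, 12, 13, 16 (length 9); it appears in order in both A and B, and no longer such subsequence exists.

9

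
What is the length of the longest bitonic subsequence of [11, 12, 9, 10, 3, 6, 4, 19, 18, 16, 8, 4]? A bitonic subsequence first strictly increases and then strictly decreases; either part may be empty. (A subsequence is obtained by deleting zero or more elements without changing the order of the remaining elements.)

7

Let inc[i] be the LIS ending at i and dec[i] the longest strictly decreasing subsequence starting at i. inc = [1, 2, 1, 2, 1, 2, 2, 3, 3, 3, 3, 2], dec = [4, 4, 3, 3, 1, 2, 1, 5, 4, 3, 2, 1].
max_i inc[i]+dec[i]−1 = 7, with one witness 11, 12, 19, 18, 16, 8, 4.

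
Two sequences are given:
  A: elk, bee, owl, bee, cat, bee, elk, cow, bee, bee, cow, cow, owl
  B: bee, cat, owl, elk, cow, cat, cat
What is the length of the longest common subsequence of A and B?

A longest common subsequence is bee, owl, elk, cow (length 4); the LCS DP confirms no longer common subsequence exists.

4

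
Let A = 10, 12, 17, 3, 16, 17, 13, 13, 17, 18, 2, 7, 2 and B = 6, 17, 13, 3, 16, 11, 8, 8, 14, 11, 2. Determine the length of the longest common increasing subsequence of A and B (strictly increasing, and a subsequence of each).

For each value that appears in both, track the longest common increasing run ending there.
The best achievable length is 2; one witness is 3, 16 (A-positions 4,5, B-positions 4,5).

2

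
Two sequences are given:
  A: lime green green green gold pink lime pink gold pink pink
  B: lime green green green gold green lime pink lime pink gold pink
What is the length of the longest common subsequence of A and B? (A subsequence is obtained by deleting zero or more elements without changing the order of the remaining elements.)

Backtracking the LCS table gives one alignment: lime (A1,B1) → green (A2,B2) → green (A3,B3) → green (A4,B4) → gold (A5,B5) → pink (A6,B8) → lime (A7,B9) → pink (A8,B10) → gold (A9,B11) → pink (A11,B12).
So the longest common subsequence has length 10.

10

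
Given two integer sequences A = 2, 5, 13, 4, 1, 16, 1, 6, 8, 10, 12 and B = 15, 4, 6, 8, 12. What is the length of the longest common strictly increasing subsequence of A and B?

4

A longest common strictly increasing subsequence is 4, 6, 8, 12 (length 4); it appears in order in both A and B, and no longer such subsequence exists.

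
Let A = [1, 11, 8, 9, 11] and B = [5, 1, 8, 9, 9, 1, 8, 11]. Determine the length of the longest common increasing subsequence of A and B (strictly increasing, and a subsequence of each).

For each value that appears in both, track the longest common increasing run ending there.
The best achievable length is 4; one witness is 1, 8, 9, 11 (A-positions 1,3,4,5, B-positions 2,3,4,8).

4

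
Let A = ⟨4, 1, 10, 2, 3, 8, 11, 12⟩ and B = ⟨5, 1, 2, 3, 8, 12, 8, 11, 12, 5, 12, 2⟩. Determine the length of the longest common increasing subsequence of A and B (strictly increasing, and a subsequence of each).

6

For each value that appears in both, track the longest common increasing run ending there.
The best achievable length is 6; one witness is 1, 2, 3, 8, 11, 12 (A-positions 2,4,5,6,7,8, B-positions 2,3,4,5,8,9).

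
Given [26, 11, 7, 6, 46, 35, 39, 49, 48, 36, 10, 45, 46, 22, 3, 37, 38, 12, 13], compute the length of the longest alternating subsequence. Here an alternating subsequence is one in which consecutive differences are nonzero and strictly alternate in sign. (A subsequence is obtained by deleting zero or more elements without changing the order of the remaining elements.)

11

A longest alternating subsequence is 26, 11, 46, 35, 39, 36, 45, 22, 37, 12, 13 (positions 1,2,5,6,7,10,12,14,16,18,19); its 10 consecutive differences strictly alternate in sign, and length 11 is optimal.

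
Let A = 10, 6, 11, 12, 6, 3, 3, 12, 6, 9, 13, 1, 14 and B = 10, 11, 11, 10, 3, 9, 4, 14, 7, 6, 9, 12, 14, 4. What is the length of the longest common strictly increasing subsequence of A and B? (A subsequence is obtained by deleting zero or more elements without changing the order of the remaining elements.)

4

A longest common strictly increasing subsequence is 3, 6, 9, 14 (length 4); it appears in order in both A and B, and no longer such subsequence exists.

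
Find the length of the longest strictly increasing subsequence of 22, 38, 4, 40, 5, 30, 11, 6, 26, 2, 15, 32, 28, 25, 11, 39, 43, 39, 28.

7

Let dp[i] be the longest increasing subsequence ending at position i. Then dp = [1, 2, 1, 3, 2, 3, 3, 3, 4, 1, 4, 5, 5, 5, 4, 6, 7, 6, 6].
The maximum is 7; one witness is 4, 5, 11, 26, 32, 39, 43 at positions 3,5,7,9,12,16,17.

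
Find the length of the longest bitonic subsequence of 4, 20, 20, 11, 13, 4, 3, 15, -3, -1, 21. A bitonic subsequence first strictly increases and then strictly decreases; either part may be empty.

6

One longest bitonic subsequence is 4, 20, 13, 4, 3, -1 (positions 1,2,5,6,7,10): it rises to 20 then falls. Length 6 is optimal.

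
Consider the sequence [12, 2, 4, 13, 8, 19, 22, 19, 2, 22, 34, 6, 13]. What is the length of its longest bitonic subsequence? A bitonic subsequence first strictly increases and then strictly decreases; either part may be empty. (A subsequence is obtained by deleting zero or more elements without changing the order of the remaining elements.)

7

One longest bitonic subsequence is 2, 4, 13, 19, 22, 19, 13 (positions 2,3,4,6,7,8,13): it rises to 22 then falls. Length 7 is optimal.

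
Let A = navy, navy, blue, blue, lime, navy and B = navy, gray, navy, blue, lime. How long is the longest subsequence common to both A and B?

4

Backtracking the LCS table gives one alignment: navy (A1,B1) → navy (A2,B3) → blue (A4,B4) → lime (A5,B5).
So the longest common subsequence has length 4.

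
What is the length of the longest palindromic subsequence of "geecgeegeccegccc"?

10

One longest palindromic subsequence is gecgeegceg (positions 1,2,4,5,6,7,8,11,12,13); it reads the same forward and backward, and the interval DP gives dp[1][16] = 10.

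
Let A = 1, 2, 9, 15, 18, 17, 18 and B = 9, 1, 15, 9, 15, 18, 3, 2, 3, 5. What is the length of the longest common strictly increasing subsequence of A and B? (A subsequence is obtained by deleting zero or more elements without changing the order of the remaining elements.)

4

A longest common strictly increasing subsequence is 1, 9, 15, 18 (length 4); it appears in order in both A and B, and no longer such subsequence exists.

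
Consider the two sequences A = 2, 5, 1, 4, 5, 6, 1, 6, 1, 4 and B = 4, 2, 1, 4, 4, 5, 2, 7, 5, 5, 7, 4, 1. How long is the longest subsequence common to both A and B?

A longest common subsequence is 2, 1, 4, 5, 1 (length 5); the LCS DP confirms no longer common subsequence exists.

5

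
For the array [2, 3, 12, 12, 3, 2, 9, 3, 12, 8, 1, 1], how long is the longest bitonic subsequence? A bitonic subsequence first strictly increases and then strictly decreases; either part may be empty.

One longest bitonic subsequence is 2, 3, 12, 9, 8, 1 (positions 1,2,3,7,10,12): it rises to 12 then falls. Length 6 is optimal.

6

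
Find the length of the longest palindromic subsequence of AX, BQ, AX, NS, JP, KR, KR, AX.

4

One longest palindromic subsequence is AX KR KR AX (positions 1,6,7,8); it reads the same forward and backward, and the interval DP gives dp[1][8] = 4.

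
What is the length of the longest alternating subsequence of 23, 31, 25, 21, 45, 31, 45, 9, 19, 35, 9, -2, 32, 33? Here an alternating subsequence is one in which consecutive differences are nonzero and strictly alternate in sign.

10

Track the best alternating length ending on an up-step vs a down-step at each position: up/down = 1/1, 2/1, 2/3, 1/3, 4/1, 4/5, 6/1, 1/7, 8/7, 8/7, 1/9, 1/9, 10/9, 10/9.
The maximum over both is 10; one such subsequence is 23, 31, 25, 45, 31, 45, 9, 19, 9, 32.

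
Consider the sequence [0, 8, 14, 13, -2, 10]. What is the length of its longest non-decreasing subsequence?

3

Scanning left to right, the best length ending at each element is: 0→1, 8→2, 14→3, 13→3, -2→1, 10→3.
So the longest non-decreasing subsequence has length 3, e.g. 0, 8, 14.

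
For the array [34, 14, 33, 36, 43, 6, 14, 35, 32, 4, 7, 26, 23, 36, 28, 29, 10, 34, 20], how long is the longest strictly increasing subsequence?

6

One longest increasing subsequence is 6, 14, 26, 28, 29, 34 (positions 6,7,12,15,16,18), of length 6; no longer one exists.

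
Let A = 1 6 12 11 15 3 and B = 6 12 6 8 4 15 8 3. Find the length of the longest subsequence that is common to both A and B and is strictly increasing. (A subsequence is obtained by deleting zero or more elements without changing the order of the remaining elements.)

3

A longest common strictly increasing subsequence is 6, 12, 15 (length 3); it appears in order in both A and B, and no longer such subsequence exists.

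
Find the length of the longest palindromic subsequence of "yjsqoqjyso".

7

One longest palindromic subsequence is yjqoqjy (positions 1,2,4,5,6,7,8); it reads the same forward and backward, and the interval DP gives dp[1][10] = 7.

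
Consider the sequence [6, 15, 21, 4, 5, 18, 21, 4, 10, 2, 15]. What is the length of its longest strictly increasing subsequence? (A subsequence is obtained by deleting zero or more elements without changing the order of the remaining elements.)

4

One longest increasing subsequence is 6, 15, 18, 21 (positions 1,2,6,7), of length 4; no longer one exists.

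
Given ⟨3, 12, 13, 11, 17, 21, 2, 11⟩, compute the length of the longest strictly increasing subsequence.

Let dp[i] be the longest increasing subsequence ending at position i. Then dp = [1, 2, 3, 2, 4, 5, 1, 2].
The maximum is 5; one witness is 3, 12, 13, 17, 21 at positions 1,2,3,5,6.

5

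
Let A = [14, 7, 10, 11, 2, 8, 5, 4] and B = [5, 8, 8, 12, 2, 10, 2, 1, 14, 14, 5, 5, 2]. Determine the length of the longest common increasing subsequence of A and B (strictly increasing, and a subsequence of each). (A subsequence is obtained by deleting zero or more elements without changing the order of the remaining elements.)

2

For each value that appears in both, track the longest common increasing run ending there.
The best achievable length is 2; one witness is 2, 5 (A-positions 5,7, B-positions 5,11).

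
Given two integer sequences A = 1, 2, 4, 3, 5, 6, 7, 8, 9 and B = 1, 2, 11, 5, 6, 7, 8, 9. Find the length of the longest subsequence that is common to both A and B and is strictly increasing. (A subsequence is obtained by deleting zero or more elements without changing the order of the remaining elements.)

7

A longest common strictly increasing subsequence is 1, 2, 5, 6, 7, 8, 9 (length 7); it appears in order in both A and B, and no longer such subsequence exists.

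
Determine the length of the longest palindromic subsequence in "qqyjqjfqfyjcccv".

One longest palindromic subsequence is jfqfj (positions 6,7,8,9,11); it reads the same forward and backward, and the interval DP gives dp[1][15] = 5.

5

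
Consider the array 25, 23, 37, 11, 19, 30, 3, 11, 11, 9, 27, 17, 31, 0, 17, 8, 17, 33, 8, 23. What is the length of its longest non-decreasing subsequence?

7

Scanning left to right, the best length ending at each element is: 25→1, 23→1, 37→2, 11→1, 19→2, 30→3, 3→1, 11→2, 11→3, 9→2, 27→4, 17→4, 31→5, 0→1, 17→5, 8→2, 17→6, 33→7, 8→3, 23→7.
So the longest non-decreasing subsequence has length 7, e.g. 11, 11, 11, 17, 17, 17, 33.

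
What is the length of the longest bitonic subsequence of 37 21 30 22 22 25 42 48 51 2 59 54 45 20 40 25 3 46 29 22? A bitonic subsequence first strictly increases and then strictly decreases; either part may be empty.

12

Let inc[i] be the LIS ending at i and dec[i] the longest strictly decreasing subsequence starting at i. inc = [1, 1, 2, 2, 2, 3, 4, 5, 6, 1, 7, 7, 5, 2, 4, 3, 2, 6, 4, 3], dec = [5, 3, 4, 3, 3, 3, 4, 5, 5, 1, 6, 5, 4, 2, 3, 2, 1, 3, 2, 1].
max_i inc[i]+dec[i]−1 = 12, with one witness 21, 22, 25, 42, 48, 51, 59, 54, 45, 40, 29, 22.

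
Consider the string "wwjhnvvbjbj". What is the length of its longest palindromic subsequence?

5

One longest palindromic subsequence is jbjbj (positions 3,8,9,10,11); it reads the same forward and backward, and the interval DP gives dp[1][11] = 5.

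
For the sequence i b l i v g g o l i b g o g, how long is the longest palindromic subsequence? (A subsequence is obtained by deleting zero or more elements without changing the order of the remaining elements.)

6

One longest palindromic subsequence is biggib (positions 2,4,6,7,10,11); it reads the same forward and backward, and the interval DP gives dp[1][14] = 6.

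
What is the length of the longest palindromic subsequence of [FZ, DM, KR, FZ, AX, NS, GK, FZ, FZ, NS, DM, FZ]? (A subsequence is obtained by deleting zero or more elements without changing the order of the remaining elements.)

One longest palindromic subsequence is FZ DM NS FZ FZ NS DM FZ (positions 1,2,6,8,9,10,11,12); it reads the same forward and backward, and the interval DP gives dp[1][12] = 8.

8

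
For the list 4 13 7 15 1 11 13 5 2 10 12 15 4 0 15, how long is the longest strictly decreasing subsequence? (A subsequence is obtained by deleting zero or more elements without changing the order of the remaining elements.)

Let dp[i] be the longest decreasing subsequence ending at position i. Then dp = [1, 1, 2, 1, 3, 2, 2, 3, 4, 3, 3, 1, 4, 5, 1].
The maximum is 5; one witness is 13, 7, 5, 2, 0 at positions 2,3,8,9,14.

5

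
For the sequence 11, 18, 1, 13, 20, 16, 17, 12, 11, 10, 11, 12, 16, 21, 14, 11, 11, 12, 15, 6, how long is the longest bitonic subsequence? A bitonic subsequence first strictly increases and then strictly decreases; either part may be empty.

Let inc[i] be the LIS ending at i and dec[i] the longest strictly decreasing subsequence starting at i. inc = [1, 2, 1, 2, 3, 3, 4, 2, 2, 2, 3, 4, 5, 6, 5, 3, 3, 4, 6, 2], dec = [3, 6, 1, 5, 6, 5, 5, 4, 3, 2, 2, 3, 4, 4, 3, 2, 2, 2, 2, 1].
max_i inc[i]+dec[i]−1 = 9, with one witness 1, 10, 11, 12, 16, 21, 14, 12, 6.

9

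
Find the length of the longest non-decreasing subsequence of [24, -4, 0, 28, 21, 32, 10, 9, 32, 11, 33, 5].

One longest non-decreasing subsequence is -4, 0, 28, 32, 32, 33 (positions 2,3,4,6,9,11), of length 6; no longer one exists.

6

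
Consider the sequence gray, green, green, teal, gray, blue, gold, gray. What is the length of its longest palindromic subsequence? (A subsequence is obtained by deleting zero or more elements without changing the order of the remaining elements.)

4

One longest palindromic subsequence is gray green green gray (positions 1,2,3,8); it reads the same forward and backward, and the interval DP gives dp[1][8] = 4.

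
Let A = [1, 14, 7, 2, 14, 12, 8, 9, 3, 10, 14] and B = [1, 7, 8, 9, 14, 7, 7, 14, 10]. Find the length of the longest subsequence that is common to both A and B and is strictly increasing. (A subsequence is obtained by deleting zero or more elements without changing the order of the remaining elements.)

A longest common strictly increasing subsequence is 1, 7, 8, 9, 14 (length 5); it appears in order in both A and B, and no longer such subsequence exists.

5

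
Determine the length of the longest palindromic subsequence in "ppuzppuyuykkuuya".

7

Using dp[i][j] = 2 + dp[i+1][j−1] if the ends match, else max(dp[i+1][j], dp[i][j−1]):
dp[1][16] = 7. A witness is uuyuyuu at positions 3,7,8,9,10,13,14.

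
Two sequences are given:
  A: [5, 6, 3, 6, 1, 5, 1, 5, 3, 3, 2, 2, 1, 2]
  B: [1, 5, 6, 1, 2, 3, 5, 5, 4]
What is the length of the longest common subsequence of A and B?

Backtracking the LCS table gives one alignment: 5 (A1,B2) → 6 (A2,B3) → 3 (A3,B6) → 5 (A6,B7) → 5 (A8,B8).
So the longest common subsequence has length 5.

5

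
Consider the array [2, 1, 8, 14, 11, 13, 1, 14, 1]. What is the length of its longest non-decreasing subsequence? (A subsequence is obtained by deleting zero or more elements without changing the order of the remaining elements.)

Scanning left to right, the best length ending at each element is: 2→1, 1→1, 8→2, 14→3, 11→3, 13→4, 1→2, 14→5, 1→3.
So the longest non-decreasing subsequence has length 5, e.g. 2, 8, 11, 13, 14.

5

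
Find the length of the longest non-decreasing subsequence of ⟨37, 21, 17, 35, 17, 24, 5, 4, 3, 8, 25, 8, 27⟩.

One longest non-decreasing subsequence is 17, 17, 24, 25, 27 (positions 3,5,6,11,13), of length 5; no longer one exists.

5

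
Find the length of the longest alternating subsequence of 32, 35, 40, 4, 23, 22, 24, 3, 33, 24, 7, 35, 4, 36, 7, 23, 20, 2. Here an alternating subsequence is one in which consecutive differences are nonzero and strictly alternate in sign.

Track the best alternating length ending on an up-step vs a down-step at each position: up/down = 1/1, 2/1, 2/1, 1/3, 4/3, 4/5, 6/3, 1/7, 8/3, 8/9, 8/9, 10/3, 8/11, 12/3, 12/13, 14/13, 14/15, 1/15.
The maximum over both is 15; one such subsequence is 32, 35, 4, 23, 22, 24, 3, 33, 24, 35, 4, 36, 7, 23, 20.

15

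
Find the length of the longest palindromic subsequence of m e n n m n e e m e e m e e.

9

Using dp[i][j] = 2 + dp[i+1][j−1] if the ends match, else max(dp[i+1][j], dp[i][j−1]):
dp[1][14] = 9. A witness is emeemeeme at positions 2,5,7,8,9,10,11,12,14.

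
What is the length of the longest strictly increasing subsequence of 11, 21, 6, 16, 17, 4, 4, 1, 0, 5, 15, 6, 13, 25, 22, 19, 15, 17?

6

Let dp[i] be the longest increasing subsequence ending at position i. Then dp = [1, 2, 1, 2, 3, 1, 1, 1, 1, 2, 3, 3, 4, 5, 5, 5, 5, 6].
The maximum is 6; one witness is 4, 5, 6, 13, 15, 17 at positions 6,10,12,13,17,18.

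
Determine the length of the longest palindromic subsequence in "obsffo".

4

Using dp[i][j] = 2 + dp[i+1][j−1] if the ends match, else max(dp[i+1][j], dp[i][j−1]):
dp[1][6] = 4. A witness is offo at positions 1,4,5,6.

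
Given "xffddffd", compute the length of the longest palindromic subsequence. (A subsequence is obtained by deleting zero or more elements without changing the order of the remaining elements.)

6

One longest palindromic subsequence is ffddff (positions 2,3,4,5,6,7); it reads the same forward and backward, and the interval DP gives dp[1][8] = 6.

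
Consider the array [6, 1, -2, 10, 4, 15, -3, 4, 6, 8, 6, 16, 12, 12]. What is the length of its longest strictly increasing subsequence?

5

Scanning left to right, the best length ending at each element is: 6→1, 1→1, -2→1, 10→2, 4→2, 15→3, -3→1, 4→2, 6→3, 8→4, 6→3, 16→5, 12→5, 12→5.
So the longest increasing subsequence has length 5, e.g. 1, 4, 6, 8, 16.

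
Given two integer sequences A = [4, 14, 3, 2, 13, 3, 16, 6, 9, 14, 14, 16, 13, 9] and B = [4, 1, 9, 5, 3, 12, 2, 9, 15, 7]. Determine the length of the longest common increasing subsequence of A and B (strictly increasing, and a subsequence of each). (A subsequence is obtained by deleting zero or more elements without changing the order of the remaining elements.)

For each value that appears in both, track the longest common increasing run ending there.
The best achievable length is 2; one witness is 4, 9 (A-positions 1,9, B-positions 1,3).

2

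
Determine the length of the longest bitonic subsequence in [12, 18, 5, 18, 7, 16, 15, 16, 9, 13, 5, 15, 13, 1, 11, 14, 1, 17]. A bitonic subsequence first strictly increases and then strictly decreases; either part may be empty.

Let inc[i] be the LIS ending at i and dec[i] the longest strictly decreasing subsequence starting at i. inc = [1, 2, 1, 2, 2, 3, 3, 4, 3, 4, 1, 5, 4, 1, 4, 5, 1, 6], dec = [4, 6, 2, 6, 3, 5, 4, 5, 3, 3, 2, 4, 3, 1, 2, 2, 1, 1].
max_i inc[i]+dec[i]−1 = 8, with one witness 5, 7, 15, 16, 15, 13, 11, 1.

8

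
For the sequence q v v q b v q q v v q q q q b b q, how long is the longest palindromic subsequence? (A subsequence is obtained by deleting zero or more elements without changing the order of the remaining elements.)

10

One longest palindromic subsequence is qbqqqqqqbq (positions 1,5,7,8,11,12,13,14,16,17); it reads the same forward and backward, and the interval DP gives dp[1][17] = 10.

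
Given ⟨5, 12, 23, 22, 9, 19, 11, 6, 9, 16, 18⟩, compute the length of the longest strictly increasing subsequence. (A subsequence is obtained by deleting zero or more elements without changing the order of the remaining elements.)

5

One longest increasing subsequence is 5, 9, 11, 16, 18 (positions 1,5,7,10,11), of length 5; no longer one exists.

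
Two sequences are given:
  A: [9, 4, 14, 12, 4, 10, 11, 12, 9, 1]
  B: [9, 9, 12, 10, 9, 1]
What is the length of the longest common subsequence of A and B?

5

A longest common subsequence is 9, 12, 10, 9, 1 (length 5); the LCS DP confirms no longer common subsequence exists.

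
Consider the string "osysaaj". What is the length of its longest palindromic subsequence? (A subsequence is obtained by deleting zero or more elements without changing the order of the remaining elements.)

One longest palindromic subsequence is sys (positions 2,3,4); it reads the same forward and backward, and the interval DP gives dp[1][7] = 3.

3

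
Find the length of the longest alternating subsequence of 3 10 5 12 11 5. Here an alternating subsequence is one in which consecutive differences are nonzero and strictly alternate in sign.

Track the best alternating length ending on an up-step vs a down-step at each position: up/down = 1/1, 2/1, 2/3, 4/1, 4/5, 2/5.
The maximum over both is 5; one such subsequence is 3, 10, 5, 12, 11.

5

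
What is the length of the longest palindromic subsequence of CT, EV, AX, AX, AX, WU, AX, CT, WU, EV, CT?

One longest palindromic subsequence is CT EV AX AX AX AX EV CT (positions 1,2,3,4,5,7,10,11); it reads the same forward and backward, and the interval DP gives dp[1][11] = 8.

8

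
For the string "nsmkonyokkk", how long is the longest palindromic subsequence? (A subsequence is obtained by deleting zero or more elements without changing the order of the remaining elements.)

5

Using dp[i][j] = 2 + dp[i+1][j−1] if the ends match, else max(dp[i+1][j], dp[i][j−1]):
dp[1][11] = 5. A witness is koyok at positions 4,5,7,8,11.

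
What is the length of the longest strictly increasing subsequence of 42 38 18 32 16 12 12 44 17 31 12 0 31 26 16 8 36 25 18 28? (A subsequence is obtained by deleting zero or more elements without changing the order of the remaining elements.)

4

Let dp[i] be the longest increasing subsequence ending at position i. Then dp = [1, 1, 1, 2, 1, 1, 1, 3, 2, 3, 1, 1, 3, 3, 2, 2, 4, 3, 3, 4].
The maximum is 4; one witness is 16, 17, 31, 36 at positions 5,9,10,17.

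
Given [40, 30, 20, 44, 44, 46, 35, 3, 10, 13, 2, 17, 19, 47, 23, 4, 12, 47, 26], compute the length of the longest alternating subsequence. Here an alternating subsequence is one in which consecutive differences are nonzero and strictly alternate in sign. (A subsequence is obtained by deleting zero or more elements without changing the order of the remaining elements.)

10

A longest alternating subsequence is 40, 30, 44, 3, 10, 2, 47, 23, 47, 26 (positions 1,2,4,8,9,11,14,15,18,19); its 9 consecutive differences strictly alternate in sign, and length 10 is optimal.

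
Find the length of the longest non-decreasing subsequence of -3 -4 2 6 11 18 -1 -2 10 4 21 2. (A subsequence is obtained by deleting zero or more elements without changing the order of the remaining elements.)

6

Let dp[i] be the longest non-decreasing subsequence ending at position i. Then dp = [1, 1, 2, 3, 4, 5, 2, 2, 4, 3, 6, 3].
The maximum is 6; one witness is -3, 2, 6, 11, 18, 21 at positions 1,3,4,5,6,11.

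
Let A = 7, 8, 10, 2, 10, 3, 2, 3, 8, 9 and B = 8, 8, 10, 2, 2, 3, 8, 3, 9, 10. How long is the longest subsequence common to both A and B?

7

Backtracking the LCS table gives one alignment: 8 (A2,B2) → 10 (A3,B3) → 2 (A4,B4) → 2 (A7,B5) → 3 (A8,B6) → 8 (A9,B7) → 9 (A10,B9).
So the longest common subsequence has length 7.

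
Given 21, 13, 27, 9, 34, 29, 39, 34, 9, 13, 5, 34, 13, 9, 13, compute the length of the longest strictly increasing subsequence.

Let dp[i] be the longest increasing subsequence ending at position i. Then dp = [1, 1, 2, 1, 3, 3, 4, 4, 1, 2, 1, 4, 2, 2, 3].
The maximum is 4; one witness is 21, 27, 34, 39 at positions 1,3,5,7.

4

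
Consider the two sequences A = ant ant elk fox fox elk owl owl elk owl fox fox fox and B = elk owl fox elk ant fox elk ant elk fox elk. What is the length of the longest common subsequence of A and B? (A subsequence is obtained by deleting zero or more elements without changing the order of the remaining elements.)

Backtracking the LCS table gives one alignment: elk (A3,B1) → fox (A4,B3) → fox (A5,B6) → elk (A6,B7) → elk (A9,B9) → fox (A11,B10).
So the longest common subsequence has length 6.

6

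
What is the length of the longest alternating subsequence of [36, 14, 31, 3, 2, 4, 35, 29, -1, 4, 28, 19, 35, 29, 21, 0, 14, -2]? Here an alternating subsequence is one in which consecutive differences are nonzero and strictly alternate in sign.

12

Track the best alternating length ending on an up-step vs a down-step at each position: up/down = 1/1, 1/2, 3/2, 1/4, 1/4, 5/4, 5/2, 5/6, 1/6, 7/6, 7/6, 7/8, 9/2, 9/10, 9/10, 7/10, 11/10, 1/12.
The maximum over both is 12; one such subsequence is 36, 14, 31, 3, 4, -1, 28, 19, 35, 0, 14, -2.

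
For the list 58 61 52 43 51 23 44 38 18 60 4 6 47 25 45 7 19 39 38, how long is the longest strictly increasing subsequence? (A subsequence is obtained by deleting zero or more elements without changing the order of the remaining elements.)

5

Scanning left to right, the best length ending at each element is: 58→1, 61→2, 52→1, 43→1, 51→2, 23→1, 44→2, 38→2, 18→1, 60→3, 4→1, 6→2, 47→3, 25→3, 45→4, 7→3, 19→4, 39→5, 38→5.
So the longest increasing subsequence has length 5, e.g. 4, 6, 7, 19, 39.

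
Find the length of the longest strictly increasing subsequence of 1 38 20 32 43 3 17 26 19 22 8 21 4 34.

6

Scanning left to right, the best length ending at each element is: 1→1, 38→2, 20→2, 32→3, 43→4, 3→2, 17→3, 26→4, 19→4, 22→5, 8→3, 21→5, 4→3, 34→6.
So the longest increasing subsequence has length 6, e.g. 1, 3, 17, 19, 22, 34.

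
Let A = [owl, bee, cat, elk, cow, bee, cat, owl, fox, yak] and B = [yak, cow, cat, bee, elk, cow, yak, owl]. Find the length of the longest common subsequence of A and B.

Backtracking the LCS table gives one alignment: bee (A2,B4) → elk (A4,B5) → cow (A5,B6) → owl (A8,B8).
So the longest common subsequence has length 4.

4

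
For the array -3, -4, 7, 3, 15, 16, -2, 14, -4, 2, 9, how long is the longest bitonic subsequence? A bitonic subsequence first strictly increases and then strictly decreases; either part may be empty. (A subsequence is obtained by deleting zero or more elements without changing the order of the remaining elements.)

Let inc[i] be the LIS ending at i and dec[i] the longest strictly decreasing subsequence starting at i. inc = [1, 1, 2, 2, 3, 4, 2, 3, 1, 3, 4], dec = [2, 1, 4, 3, 3, 3, 2, 2, 1, 1, 1].
max_i inc[i]+dec[i]−1 = 6, with one witness -3, 7, 15, 16, 14, 9.

6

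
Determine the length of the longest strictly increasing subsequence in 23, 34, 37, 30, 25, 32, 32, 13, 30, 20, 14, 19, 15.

Let dp[i] be the longest increasing subsequence ending at position i. Then dp = [1, 2, 3, 2, 2, 3, 3, 1, 3, 2, 2, 3, 3].
The maximum is 3; one witness is 23, 34, 37 at positions 1,2,3.

3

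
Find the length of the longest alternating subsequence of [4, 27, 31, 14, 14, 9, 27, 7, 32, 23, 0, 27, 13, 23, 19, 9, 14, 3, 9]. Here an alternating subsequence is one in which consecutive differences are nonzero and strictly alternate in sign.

A longest alternating subsequence is 4, 27, 14, 27, 7, 32, 23, 27, 13, 23, 9, 14, 3, 9 (positions 1,2,4,7,8,9,10,12,13,14,16,17,18,19); its 13 consecutive differences strictly alternate in sign, and length 14 is optimal.

14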